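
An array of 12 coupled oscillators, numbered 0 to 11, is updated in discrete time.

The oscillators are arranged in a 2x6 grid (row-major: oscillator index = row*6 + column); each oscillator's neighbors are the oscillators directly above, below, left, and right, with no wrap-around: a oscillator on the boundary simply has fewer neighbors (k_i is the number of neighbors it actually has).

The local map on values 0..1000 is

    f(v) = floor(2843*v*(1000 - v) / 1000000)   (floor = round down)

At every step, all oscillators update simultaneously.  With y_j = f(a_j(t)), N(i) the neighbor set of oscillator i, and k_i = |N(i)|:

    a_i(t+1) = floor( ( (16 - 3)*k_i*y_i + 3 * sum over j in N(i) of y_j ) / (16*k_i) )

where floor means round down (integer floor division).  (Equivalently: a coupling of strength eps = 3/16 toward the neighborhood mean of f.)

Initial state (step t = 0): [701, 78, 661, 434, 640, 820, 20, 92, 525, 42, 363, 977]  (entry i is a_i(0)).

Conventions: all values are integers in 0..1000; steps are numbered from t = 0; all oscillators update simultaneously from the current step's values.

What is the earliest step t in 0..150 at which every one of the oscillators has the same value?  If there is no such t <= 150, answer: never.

Simulating step by step:
t=0: [701, 78, 661, 434, 640, 820, 20, 92, 525, 42, 363, 977]  (not all equal)
t=1: [507, 257, 618, 655, 643, 407, 122, 253, 637, 221, 585, 152]  (not all equal)
t=2: [656, 560, 660, 634, 655, 652, 363, 530, 639, 521, 654, 426]  (not all equal)
t=3: [648, 692, 643, 659, 643, 649, 660, 701, 660, 698, 650, 685]  (not all equal)
t=4: [642, 610, 647, 637, 650, 644, 634, 600, 632, 606, 641, 619]  (not all equal)
t=5: [655, 673, 651, 657, 647, 652, 660, 678, 662, 674, 656, 666]  (not all equal)
t=6: [639, 627, 642, 639, 647, 644, 635, 622, 634, 626, 639, 634]  (not all equal)
t=7: [656, 663, 654, 655, 649, 651, 658, 666, 659, 663, 655, 657]  (not all equal)
t=8: [640, 635, 642, 641, 646, 644, 638, 633, 637, 636, 641, 640]  (not all equal)
t=9: [655, 657, 653, 653, 650, 651, 656, 659, 657, 657, 654, 654]  (not all equal)
t=10: [641, 640, 643, 643, 645, 644, 640, 638, 640, 640, 643, 643]  (not all equal)
t=11: [654, 654, 652, 652, 650, 651, 655, 655, 654, 654, 652, 651]  (not all equal)
t=12: [642, 643, 644, 644, 645, 645, 642, 642, 643, 643, 644, 645]  (not all equal)
t=13: [652, 652, 651, 651, 650, 650, 653, 652, 652, 651, 650, 650]  (not all equal)
t=14: [644, 645, 645, 645, 645, 646, 644, 644, 645, 645, 645, 646]  (not all equal)
t=15: [650, 650, 650, 650, 650, 650, 651, 650, 650, 650, 650, 650]  (not all equal)
t=16: [645, 646, 646, 646, 646, 646, 645, 645, 646, 646, 646, 646]  (not all equal)
t=17: [650, 650, 650, 650, 650, 650, 650, 650, 650, 650, 650, 650]  (all equal)

Answer: 17
Key observation: Synchronization is absorbing here: once all oscillators are equal they stay equal, and step 17 is the first all-equal step.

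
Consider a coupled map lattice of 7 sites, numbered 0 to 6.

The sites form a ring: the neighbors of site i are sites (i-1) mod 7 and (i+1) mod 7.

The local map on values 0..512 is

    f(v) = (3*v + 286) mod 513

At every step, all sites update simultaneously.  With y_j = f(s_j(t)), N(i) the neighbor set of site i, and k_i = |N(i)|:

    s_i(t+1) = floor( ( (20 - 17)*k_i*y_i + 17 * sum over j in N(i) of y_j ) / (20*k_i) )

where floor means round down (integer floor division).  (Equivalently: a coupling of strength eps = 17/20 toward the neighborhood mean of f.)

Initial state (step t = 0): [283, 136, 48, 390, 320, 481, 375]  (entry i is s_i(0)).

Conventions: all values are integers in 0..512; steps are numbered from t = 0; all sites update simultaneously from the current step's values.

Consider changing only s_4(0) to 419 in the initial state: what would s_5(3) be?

Simulating step by step:
t=0: [283, 136, 48, 390, 419, 481, 375]
t=1: [256, 256, 324, 248, 264, 193, 184]
t=2: [154, 114, 48, 121, 159, 213, 210]
t=3: [255, 299, 171, 309, 270, 339, 335]

Answer: s_5(3) = 339
Key observation: This trace re-runs the system from the modified initial state.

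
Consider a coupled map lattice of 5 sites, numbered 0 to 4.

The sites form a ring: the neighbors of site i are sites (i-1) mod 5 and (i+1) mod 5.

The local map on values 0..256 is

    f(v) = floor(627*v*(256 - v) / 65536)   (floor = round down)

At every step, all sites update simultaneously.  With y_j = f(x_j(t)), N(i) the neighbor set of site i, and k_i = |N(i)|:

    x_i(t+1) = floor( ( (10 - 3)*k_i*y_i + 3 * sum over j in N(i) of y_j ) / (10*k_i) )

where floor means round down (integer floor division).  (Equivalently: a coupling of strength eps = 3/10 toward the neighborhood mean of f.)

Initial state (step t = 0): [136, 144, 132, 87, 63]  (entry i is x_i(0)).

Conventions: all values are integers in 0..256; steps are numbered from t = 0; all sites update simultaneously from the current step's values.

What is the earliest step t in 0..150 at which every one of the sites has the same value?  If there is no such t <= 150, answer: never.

Answer: 5
Key observation: Synchronization is absorbing here: once all sites are equal they stay equal, and step 5 is the first all-equal step.

Derivation:
t=0: [136, 144, 132, 87, 63]  (not all equal)
t=1: [149, 154, 153, 138, 125]  (not all equal)
t=2: [152, 150, 150, 154, 155]  (not all equal)
t=3: [150, 151, 151, 150, 149]  (not all equal)
t=4: [151, 151, 151, 151, 152]  (not all equal)
t=5: [151, 151, 151, 151, 151]  (all equal)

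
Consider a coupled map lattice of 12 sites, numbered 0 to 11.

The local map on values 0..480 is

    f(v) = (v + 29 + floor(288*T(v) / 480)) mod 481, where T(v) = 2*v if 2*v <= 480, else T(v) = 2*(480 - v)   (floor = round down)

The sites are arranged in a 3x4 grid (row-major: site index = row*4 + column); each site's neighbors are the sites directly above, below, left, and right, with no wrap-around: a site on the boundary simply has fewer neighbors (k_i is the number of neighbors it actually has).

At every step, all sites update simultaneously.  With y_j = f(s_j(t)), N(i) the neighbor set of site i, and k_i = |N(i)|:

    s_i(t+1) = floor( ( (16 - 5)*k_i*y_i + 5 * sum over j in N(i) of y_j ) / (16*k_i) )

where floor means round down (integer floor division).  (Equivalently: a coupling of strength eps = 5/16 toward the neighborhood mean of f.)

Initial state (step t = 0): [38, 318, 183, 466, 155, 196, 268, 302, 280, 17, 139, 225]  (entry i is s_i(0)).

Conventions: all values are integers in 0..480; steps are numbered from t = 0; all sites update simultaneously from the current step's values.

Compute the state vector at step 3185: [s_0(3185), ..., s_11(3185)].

Simulating step by step:
t=0: [38, 318, 183, 466, 155, 196, 268, 302, 280, 17, 139, 225]
t=1: [144, 145, 312, 97, 321, 360, 148, 58, 114, 135, 248, 91]
t=2: [300, 286, 140, 200, 110, 120, 270, 193, 251, 266, 145, 193]
t=3: [96, 117, 294, 445, 231, 238, 159, 414, 103, 122, 301, 436]
t=4: [218, 235, 117, 40, 97, 128, 278, 74, 230, 244, 117, 41]
t=5: [66, 109, 222, 154, 207, 248, 130, 162, 86, 119, 223, 156]
t=6: [161, 213, 123, 318, 50, 119, 258, 374, 195, 233, 127, 321]
t=7: [287, 112, 220, 95, 213, 221, 123, 53, 345, 151, 231, 96]
t=8: [90, 202, 106, 191, 27, 97, 226, 180, 96, 263, 132, 196]
t=9: [243, 401, 280, 416, 134, 219, 128, 391, 189, 132, 279, 432]
t=10: [108, 47, 87, 45, 279, 97, 229, 71, 405, 275, 116, 43]
t=11: [214, 166, 183, 151, 104, 191, 107, 158, 50, 106, 220, 157]
t=12: [114, 364, 402, 374, 239, 400, 282, 362, 176, 244, 115, 320]
t=13: [211, 73, 46, 48, 127, 51, 78, 53, 309, 128, 214, 93]
t=14: [85, 159, 143, 135, 234, 175, 171, 158, 139, 236, 89, 185]
t=15: [217, 361, 351, 336, 143, 355, 384, 380, 249, 147, 248, 393]
t=16: [78, 48, 52, 54, 251, 98, 50, 48, 159, 262, 97, 50]
t=17: [169, 153, 142, 144, 135, 200, 155, 136, 282, 138, 202, 154]
t=18: [382, 376, 346, 341, 321, 431, 380, 338, 148, 333, 436, 377]
t=19: [49, 47, 52, 55, 86, 42, 47, 54, 261, 83, 40, 47]
t=20: [148, 132, 141, 148, 184, 137, 132, 144, 115, 177, 129, 132]
t=21: [360, 325, 336, 350, 398, 343, 322, 340, 326, 383, 324, 321]
t=22: [51, 57, 56, 54, 47, 54, 58, 56, 54, 50, 57, 58]
t=23: [141, 151, 152, 148, 136, 146, 154, 152, 143, 142, 152, 155]
t=24: [340, 357, 362, 356, 333, 349, 364, 363, 340, 344, 361, 367]
t=25: [55, 52, 51, 51, 56, 53, 51, 51, 56, 54, 51, 50]
t=26: [149, 143, 141, 141, 151, 145, 141, 140, 151, 146, 141, 139]
t=27: [354, 344, 339, 338, 359, 348, 339, 337, 359, 349, 339, 335]
t=28: [53, 54, 55, 56, 52, 54, 55, 56, 52, 54, 55, 56]
t=29: [145, 147, 149, 151, 143, 146, 149, 151, 143, 146, 149, 151]
t=30: [347, 351, 356, 360, 344, 350, 355, 360, 344, 349, 355, 360]
t=31: [54, 53, 52, 52, 54, 53, 52, 52, 54, 54, 53, 52]
t=32: [146, 145, 143, 143, 146, 145, 143, 143, 147, 146, 144, 143]
t=33: [349, 347, 343, 343, 350, 347, 343, 343, 351, 349, 345, 343]
t=34: [54, 54, 54, 55, 53, 54, 54, 55, 53, 54, 54, 55]
t=35: [146, 147, 147, 149, 145, 146, 147, 149, 145, 146, 147, 149]
t=36: [350, 351, 352, 355, 348, 350, 352, 355, 348, 350, 352, 355]
t=37: [53, 53, 53, 53, 54, 53, 53, 53, 54, 53, 53, 53]
t=38: [145, 145, 145, 145, 146, 145, 145, 145, 146, 145, 145, 145]
t=39: [348, 348, 348, 348, 349, 348, 348, 348, 349, 348, 348, 348]
t=40: [54, 54, 54, 54, 54, 54, 54, 54, 54, 54, 54, 54]
t=41: [147, 147, 147, 147, 147, 147, 147, 147, 147, 147, 147, 147]
t=42: [352, 352, 352, 352, 352, 352, 352, 352, 352, 352, 352, 352]
t=43: [53, 53, 53, 53, 53, 53, 53, 53, 53, 53, 53, 53]
t=44: [145, 145, 145, 145, 145, 145, 145, 145, 145, 145, 145, 145]
t=45: [348, 348, 348, 348, 348, 348, 348, 348, 348, 348, 348, 348]
t=46: [54, 54, 54, 54, 54, 54, 54, 54, 54, 54, 54, 54]

Answer: [147, 147, 147, 147, 147, 147, 147, 147, 147, 147, 147, 147]
Key observation: The state at step 40, [54, 54, 54, 54, 54, 54, 54, 54, 54, 54, 54, 54], reappears at step 46: the system is in a cycle of period 6 from step 40 on.  Therefore the state at step 3185 equals the state at step 40 + ((3185 - 40) mod 6) = 41, which is [147, 147, 147, 147, 147, 147, 147, 147, 147, 147, 147, 147].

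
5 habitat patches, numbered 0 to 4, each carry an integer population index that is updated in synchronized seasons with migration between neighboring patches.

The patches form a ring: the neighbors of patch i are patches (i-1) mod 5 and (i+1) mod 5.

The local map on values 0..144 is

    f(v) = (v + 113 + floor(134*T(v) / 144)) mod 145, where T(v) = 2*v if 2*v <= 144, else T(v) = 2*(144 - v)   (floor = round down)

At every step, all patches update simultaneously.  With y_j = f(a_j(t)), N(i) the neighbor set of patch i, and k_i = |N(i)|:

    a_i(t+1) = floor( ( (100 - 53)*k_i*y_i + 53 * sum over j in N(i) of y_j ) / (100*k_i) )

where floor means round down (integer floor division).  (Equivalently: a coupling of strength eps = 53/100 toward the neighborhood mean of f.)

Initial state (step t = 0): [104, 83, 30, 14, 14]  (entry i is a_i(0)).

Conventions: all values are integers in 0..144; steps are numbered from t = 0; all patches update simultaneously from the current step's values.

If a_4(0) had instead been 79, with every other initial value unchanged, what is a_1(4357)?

Answer: a_1(4357) = 128
Key observation: The state at step 35, [128, 128, 128, 128, 128], reappears at step 37: the system is in a cycle of period 2 from step 35 on.  Therefore the state at step 4357 equals the state at step 35 + ((4357 - 35) mod 2) = 35, which is [128, 128, 128, 128, 128].

Derivation:
t=0: [104, 83, 30, 14, 79]
t=1: [11, 23, 32, 23, 12]
t=2: [76, 69, 45, 31, 47]
t=3: [44, 41, 65, 78, 69]
t=4: [71, 66, 32, 18, 40]
t=5: [36, 27, 35, 46, 50]
t=6: [74, 57, 70, 93, 97]
t=7: [49, 74, 48, 12, 13]
t=8: [59, 69, 57, 30, 31]
t=9: [84, 80, 80, 74, 76]
t=10: [20, 20, 23, 25, 23]
t=11: [27, 27, 32, 35, 32]
t=12: [48, 48, 57, 63, 57]
t=13: [111, 111, 90, 70, 90]
t=14: [106, 106, 49, 17, 49]
t=15: [134, 134, 93, 64, 93]
t=16: [90, 90, 38, 8, 38]
t=17: [29, 29, 74, 103, 74]
t=18: [43, 43, 26, 15, 26]
t=19: [78, 78, 46, 26, 46]
t=20: [43, 43, 63, 72, 63]
t=21: [67, 67, 33, 15, 33]
t=22: [26, 26, 35, 37, 35]
t=23: [48, 48, 62, 70, 62]
t=24: [77, 77, 33, 10, 33]
t=25: [34, 34, 72, 99, 72]
t=26: [55, 55, 32, 17, 32]
t=27: [107, 107, 65, 38, 65]
t=28: [107, 107, 61, 39, 61]
t=29: [142, 142, 125, 112, 125]
t=30: [116, 116, 126, 133, 126]
t=31: [133, 133, 127, 124, 127]
t=32: [122, 122, 125, 127, 125]
t=33: [129, 129, 128, 127, 128]
t=34: [124, 124, 125, 125, 125]
t=35: [128, 128, 128, 128, 128]
t=36: [125, 125, 125, 125, 125]
t=37: [128, 128, 128, 128, 128]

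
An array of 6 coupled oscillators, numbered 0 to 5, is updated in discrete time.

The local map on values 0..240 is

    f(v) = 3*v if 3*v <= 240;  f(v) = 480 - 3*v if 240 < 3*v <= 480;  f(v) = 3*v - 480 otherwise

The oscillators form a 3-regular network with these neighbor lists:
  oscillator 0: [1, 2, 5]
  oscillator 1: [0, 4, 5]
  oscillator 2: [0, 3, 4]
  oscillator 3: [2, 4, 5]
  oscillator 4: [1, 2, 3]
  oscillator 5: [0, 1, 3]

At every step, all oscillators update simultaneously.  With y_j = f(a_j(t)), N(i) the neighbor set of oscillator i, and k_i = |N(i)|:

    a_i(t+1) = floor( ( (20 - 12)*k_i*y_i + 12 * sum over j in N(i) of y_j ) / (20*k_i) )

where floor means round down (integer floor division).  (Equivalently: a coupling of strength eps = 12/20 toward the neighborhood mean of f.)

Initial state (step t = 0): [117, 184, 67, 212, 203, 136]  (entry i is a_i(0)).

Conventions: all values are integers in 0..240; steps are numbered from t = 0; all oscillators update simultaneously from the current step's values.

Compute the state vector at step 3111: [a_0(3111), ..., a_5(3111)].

Answer: [136, 136, 88, 88, 88, 136]
Key observation: The state at step 17, [160, 160, 100, 100, 100, 160], reappears at step 29: the system is in a cycle of period 12 from step 17 on.  Therefore the state at step 3111 equals the state at step 17 + ((3111 - 17) mod 12) = 27, which is [136, 136, 88, 88, 88, 136].

Derivation:
t=0: [117, 184, 67, 212, 203, 136]
t=1: [120, 94, 163, 142, 137, 100]
t=2: [125, 153, 52, 73, 79, 146]
t=3: [85, 85, 174, 174, 174, 85]
t=4: [188, 188, 78, 78, 78, 188]
t=5: [114, 114, 204, 204, 204, 114]
t=6: [136, 136, 133, 133, 133, 136]
t=7: [73, 73, 79, 79, 79, 73]
t=8: [222, 222, 233, 233, 233, 222]
t=9: [192, 192, 212, 212, 212, 192]
t=10: [108, 108, 144, 144, 144, 108]
t=11: [134, 134, 69, 69, 69, 134]
t=12: [103, 103, 181, 181, 181, 103]
t=13: [149, 149, 84, 84, 84, 149]
t=14: [72, 72, 189, 189, 189, 72]
t=15: [190, 190, 112, 112, 112, 190]
t=16: [100, 100, 133, 133, 133, 100]
t=17: [160, 160, 100, 100, 100, 160]
t=18: [36, 36, 144, 144, 144, 36]
t=19: [96, 96, 60, 60, 60, 96]
t=20: [189, 189, 182, 182, 182, 189]
t=21: [82, 82, 70, 70, 70, 82]
t=22: [229, 229, 214, 214, 214, 229]
t=23: [198, 198, 171, 171, 171, 198]
t=24: [97, 97, 49, 49, 49, 97]
t=25: [180, 180, 155, 155, 155, 180]
t=26: [51, 51, 24, 24, 24, 51]
t=27: [136, 136, 88, 88, 88, 136]
t=28: [100, 100, 187, 187, 187, 100]
t=29: [160, 160, 100, 100, 100, 160]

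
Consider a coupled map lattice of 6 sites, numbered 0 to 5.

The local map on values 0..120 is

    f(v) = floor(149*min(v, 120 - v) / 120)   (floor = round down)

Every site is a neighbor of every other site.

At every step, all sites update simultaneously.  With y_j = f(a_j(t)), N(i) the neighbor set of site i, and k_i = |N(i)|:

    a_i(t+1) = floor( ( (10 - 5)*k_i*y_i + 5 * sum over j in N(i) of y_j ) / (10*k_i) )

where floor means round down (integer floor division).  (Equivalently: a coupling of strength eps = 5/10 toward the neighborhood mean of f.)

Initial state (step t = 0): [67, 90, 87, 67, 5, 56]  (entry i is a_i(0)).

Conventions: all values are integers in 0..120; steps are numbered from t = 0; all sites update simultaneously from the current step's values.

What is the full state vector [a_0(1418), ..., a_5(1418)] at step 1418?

Answer: [59, 59, 59, 59, 59, 59]
Key observation: The state at step 7, [73, 73, 73, 73, 73, 73], reappears at step 11: the system is in a cycle of period 4 from step 7 on.  Therefore the state at step 1418 equals the state at step 7 + ((1418 - 7) mod 4) = 10, which is [59, 59, 59, 59, 59, 59].

Derivation:
t=0: [67, 90, 87, 67, 5, 56]
t=1: [54, 43, 44, 54, 30, 55]
t=2: [61, 55, 56, 61, 49, 61]
t=3: [70, 68, 69, 70, 65, 70]
t=4: [62, 63, 63, 62, 65, 62]
t=5: [71, 70, 70, 71, 69, 71]
t=6: [60, 61, 61, 60, 61, 60]
t=7: [73, 73, 73, 73, 73, 73]
t=8: [58, 58, 58, 58, 58, 58]
t=9: [72, 72, 72, 72, 72, 72]
t=10: [59, 59, 59, 59, 59, 59]
t=11: [73, 73, 73, 73, 73, 73]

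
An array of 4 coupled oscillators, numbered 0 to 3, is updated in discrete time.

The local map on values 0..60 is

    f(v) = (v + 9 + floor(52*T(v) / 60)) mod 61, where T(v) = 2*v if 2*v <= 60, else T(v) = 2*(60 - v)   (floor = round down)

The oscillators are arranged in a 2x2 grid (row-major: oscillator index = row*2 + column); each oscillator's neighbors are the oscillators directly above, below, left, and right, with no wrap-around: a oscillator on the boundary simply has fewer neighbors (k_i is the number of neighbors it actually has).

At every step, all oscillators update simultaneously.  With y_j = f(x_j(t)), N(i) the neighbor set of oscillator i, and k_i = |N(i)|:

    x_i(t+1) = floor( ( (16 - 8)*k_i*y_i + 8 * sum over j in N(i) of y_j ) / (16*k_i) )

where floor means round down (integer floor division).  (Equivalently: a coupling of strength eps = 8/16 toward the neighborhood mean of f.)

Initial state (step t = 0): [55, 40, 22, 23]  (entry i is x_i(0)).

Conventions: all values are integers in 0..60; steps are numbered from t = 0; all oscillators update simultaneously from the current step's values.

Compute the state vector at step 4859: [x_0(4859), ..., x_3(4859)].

Simulating step by step:
t=0: [55, 40, 22, 23]
t=1: [13, 16, 9, 12]
t=2: [43, 47, 37, 41]
t=3: [20, 18, 22, 20]
t=4: [17, 30, 5, 17]
t=5: [40, 42, 38, 40]
t=6: [22, 21, 23, 22]
t=7: [7, 6, 9, 7]
t=8: [28, 26, 30, 28]
t=9: [24, 21, 27, 24]
t=10: [13, 9, 17, 13]
t=11: [44, 38, 49, 44]
t=12: [19, 21, 17, 19]
t=13: [45, 32, 57, 45]
t=14: [19, 23, 14, 19]
t=15: [44, 35, 53, 44]
t=16: [19, 22, 16, 19]
t=17: [45, 34, 56, 45]
t=18: [18, 23, 14, 18]
t=19: [43, 34, 52, 43]
t=20: [20, 23, 16, 20]
t=21: [16, 6, 27, 16]
t=22: [37, 38, 36, 37]
t=23: [24, 24, 24, 24]
t=24: [13, 13, 13, 13]
t=25: [44, 44, 44, 44]
t=26: [19, 19, 19, 19]
t=27: [60, 60, 60, 60]
t=28: [8, 8, 8, 8]
t=29: [30, 30, 30, 30]
t=30: [30, 30, 30, 30]

Answer: [30, 30, 30, 30]
Key observation: The state at step 29, [30, 30, 30, 30], reappears at step 30: the system is in a cycle of period 1 from step 29 on.  Therefore the state at step 4859 equals the state at step 29 + ((4859 - 29) mod 1) = 29, which is [30, 30, 30, 30].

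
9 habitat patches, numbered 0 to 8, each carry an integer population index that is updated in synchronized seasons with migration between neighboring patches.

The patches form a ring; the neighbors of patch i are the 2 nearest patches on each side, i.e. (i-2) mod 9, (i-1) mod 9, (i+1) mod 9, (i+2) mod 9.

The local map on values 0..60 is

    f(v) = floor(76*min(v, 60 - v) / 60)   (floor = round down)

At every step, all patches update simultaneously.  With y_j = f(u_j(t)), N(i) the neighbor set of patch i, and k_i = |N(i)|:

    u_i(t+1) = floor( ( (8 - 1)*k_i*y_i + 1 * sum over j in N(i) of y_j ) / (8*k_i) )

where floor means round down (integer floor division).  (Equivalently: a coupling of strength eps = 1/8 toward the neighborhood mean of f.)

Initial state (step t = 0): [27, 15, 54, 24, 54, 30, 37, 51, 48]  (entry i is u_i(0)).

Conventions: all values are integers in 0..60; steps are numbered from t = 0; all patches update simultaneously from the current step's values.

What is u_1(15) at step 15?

Simulating step by step:
t=0: [27, 15, 54, 24, 54, 30, 37, 51, 48]
t=1: [31, 19, 8, 28, 9, 35, 27, 13, 16]
t=2: [33, 24, 12, 33, 13, 30, 32, 17, 20]
t=3: [32, 29, 16, 32, 17, 36, 33, 22, 25]
t=4: [34, 35, 21, 33, 22, 29, 33, 27, 31]
t=5: [31, 31, 26, 33, 27, 35, 33, 34, 35]
t=6: [35, 35, 32, 33, 33, 31, 33, 32, 31]
t=7: [31, 31, 34, 34, 34, 35, 34, 34, 35]
t=8: [35, 35, 32, 32, 31, 31, 31, 32, 31]
t=9: [31, 31, 34, 34, 35, 35, 35, 34, 35]
t=10: [35, 35, 32, 32, 31, 31, 31, 32, 31]
t=11: [31, 31, 34, 34, 35, 35, 35, 34, 35]
t=12: [35, 35, 32, 32, 31, 31, 31, 32, 31]
t=13: [31, 31, 34, 34, 35, 35, 35, 34, 35]
t=14: [35, 35, 32, 32, 31, 31, 31, 32, 31]
t=15: [31, 31, 34, 34, 35, 35, 35, 34, 35]

Answer: u_1(15) = 31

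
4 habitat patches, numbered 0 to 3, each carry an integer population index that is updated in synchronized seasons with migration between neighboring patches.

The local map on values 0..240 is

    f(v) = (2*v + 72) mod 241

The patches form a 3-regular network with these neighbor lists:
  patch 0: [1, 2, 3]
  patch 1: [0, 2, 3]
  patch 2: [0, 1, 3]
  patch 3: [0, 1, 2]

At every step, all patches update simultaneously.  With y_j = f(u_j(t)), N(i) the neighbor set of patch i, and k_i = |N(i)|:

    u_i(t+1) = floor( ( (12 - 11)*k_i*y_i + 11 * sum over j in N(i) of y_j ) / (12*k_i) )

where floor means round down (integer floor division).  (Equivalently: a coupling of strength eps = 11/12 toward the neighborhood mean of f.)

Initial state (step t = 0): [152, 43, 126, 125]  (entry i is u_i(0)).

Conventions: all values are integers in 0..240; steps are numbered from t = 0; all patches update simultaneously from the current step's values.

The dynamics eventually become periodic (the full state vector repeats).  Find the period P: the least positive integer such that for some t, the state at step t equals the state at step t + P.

Simulating step by step:
t=0: [152, 43, 126, 125]
t=1: [109, 104, 121, 121]
t=2: [60, 62, 55, 55]
t=3: [187, 186, 189, 189]
t=4: [206, 207, 205, 205]
t=5: [1, 0, 1, 1]
t=6: [73, 73, 73, 73]
t=7: [218, 218, 218, 218]
t=8: [26, 26, 26, 26]
t=9: [124, 124, 124, 124]
t=10: [79, 79, 79, 79]
t=11: [230, 230, 230, 230]
t=12: [50, 50, 50, 50]
t=13: [172, 172, 172, 172]
t=14: [175, 175, 175, 175]
t=15: [181, 181, 181, 181]
t=16: [193, 193, 193, 193]
t=17: [217, 217, 217, 217]
t=18: [24, 24, 24, 24]
t=19: [120, 120, 120, 120]
t=20: [71, 71, 71, 71]
t=21: [214, 214, 214, 214]
t=22: [18, 18, 18, 18]
t=23: [108, 108, 108, 108]
t=24: [47, 47, 47, 47]
t=25: [166, 166, 166, 166]
t=26: [163, 163, 163, 163]
t=27: [157, 157, 157, 157]
t=28: [145, 145, 145, 145]
t=29: [121, 121, 121, 121]
t=30: [73, 73, 73, 73]

Answer: 24
Key observation: The state at step 6, [73, 73, 73, 73], reappears at step 30 — and no state repeats earlier — so the cycle the system enters has period 24.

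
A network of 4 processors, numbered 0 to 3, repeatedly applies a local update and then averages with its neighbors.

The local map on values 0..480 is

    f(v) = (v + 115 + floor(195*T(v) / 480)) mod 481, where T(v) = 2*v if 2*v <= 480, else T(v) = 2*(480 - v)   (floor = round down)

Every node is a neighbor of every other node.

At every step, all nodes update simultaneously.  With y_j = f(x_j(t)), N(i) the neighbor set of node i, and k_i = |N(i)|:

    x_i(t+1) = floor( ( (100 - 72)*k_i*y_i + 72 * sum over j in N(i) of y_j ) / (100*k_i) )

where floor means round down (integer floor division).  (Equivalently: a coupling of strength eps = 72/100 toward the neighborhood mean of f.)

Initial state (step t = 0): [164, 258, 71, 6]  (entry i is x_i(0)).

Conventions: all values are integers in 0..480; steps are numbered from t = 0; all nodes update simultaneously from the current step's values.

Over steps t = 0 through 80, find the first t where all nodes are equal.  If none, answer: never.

Answer: 3
Key observation: Synchronization is absorbing here: once all nodes are equal they stay equal, and step 3 is the first all-equal step.

Derivation:
t=0: [164, 258, 71, 6]  (not all equal)
t=1: [220, 207, 214, 209]  (not all equal)
t=2: [19, 18, 18, 18]  (not all equal)
t=3: [147, 147, 147, 147]  (all equal)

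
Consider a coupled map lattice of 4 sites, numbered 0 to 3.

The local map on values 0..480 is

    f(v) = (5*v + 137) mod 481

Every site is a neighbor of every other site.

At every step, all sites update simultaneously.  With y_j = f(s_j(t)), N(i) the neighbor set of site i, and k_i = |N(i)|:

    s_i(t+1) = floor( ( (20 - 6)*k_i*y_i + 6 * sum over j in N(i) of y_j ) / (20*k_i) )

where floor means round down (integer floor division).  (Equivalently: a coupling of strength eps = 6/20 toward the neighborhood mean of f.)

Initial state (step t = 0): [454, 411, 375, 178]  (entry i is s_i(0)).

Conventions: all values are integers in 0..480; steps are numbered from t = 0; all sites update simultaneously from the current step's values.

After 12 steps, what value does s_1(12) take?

Simulating step by step:
t=0: [454, 411, 375, 178]
t=1: [43, 203, 95, 81]
t=2: [284, 187, 152, 110]
t=3: [153, 150, 334, 208]
t=4: [393, 384, 359, 269]
t=5: [142, 115, 40, 59]
t=6: [356, 275, 338, 395]
t=7: [395, 152, 341, 224]
t=8: [242, 379, 369, 306]
t=9: [308, 142, 112, 211]
t=10: [245, 324, 234, 242]
t=11: [384, 332, 351, 375]
t=12: [182, 314, 371, 155]

Answer: s_1(12) = 314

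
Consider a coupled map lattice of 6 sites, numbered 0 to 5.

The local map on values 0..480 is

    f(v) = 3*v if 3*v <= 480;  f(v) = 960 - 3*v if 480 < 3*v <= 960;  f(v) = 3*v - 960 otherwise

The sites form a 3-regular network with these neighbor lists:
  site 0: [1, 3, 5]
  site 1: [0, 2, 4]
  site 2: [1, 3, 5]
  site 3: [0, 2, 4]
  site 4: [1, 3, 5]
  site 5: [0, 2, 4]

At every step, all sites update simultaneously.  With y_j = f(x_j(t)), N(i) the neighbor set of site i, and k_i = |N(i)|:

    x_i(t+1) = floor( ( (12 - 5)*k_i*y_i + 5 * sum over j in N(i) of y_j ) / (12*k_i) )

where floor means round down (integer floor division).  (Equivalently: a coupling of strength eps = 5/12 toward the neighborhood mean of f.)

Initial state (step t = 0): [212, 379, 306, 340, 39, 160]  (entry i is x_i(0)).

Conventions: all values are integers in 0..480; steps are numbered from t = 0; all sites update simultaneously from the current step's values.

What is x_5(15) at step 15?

Answer: x_5(15) = 228

Derivation:
t=0: [212, 379, 306, 340, 39, 160]
t=1: [288, 170, 124, 102, 167, 347]
t=2: [172, 391, 333, 307, 384, 176]
t=3: [354, 218, 117, 116, 207, 345]
t=4: [160, 288, 306, 313, 299, 153]
t=5: [360, 137, 104, 93, 116, 349]
t=6: [177, 348, 289, 271, 310, 159]
t=7: [348, 125, 152, 162, 115, 354]
t=8: [181, 341, 398, 399, 333, 182]
t=9: [342, 132, 235, 234, 121, 337]
t=10: [136, 326, 246, 245, 309, 124]
t=11: [323, 102, 214, 223, 104, 309]
t=12: [92, 267, 273, 258, 269, 108]
t=13: [253, 171, 175, 187, 182, 268]
t=14: [256, 406, 392, 378, 380, 236]
t=15: [207, 232, 221, 183, 200, 228]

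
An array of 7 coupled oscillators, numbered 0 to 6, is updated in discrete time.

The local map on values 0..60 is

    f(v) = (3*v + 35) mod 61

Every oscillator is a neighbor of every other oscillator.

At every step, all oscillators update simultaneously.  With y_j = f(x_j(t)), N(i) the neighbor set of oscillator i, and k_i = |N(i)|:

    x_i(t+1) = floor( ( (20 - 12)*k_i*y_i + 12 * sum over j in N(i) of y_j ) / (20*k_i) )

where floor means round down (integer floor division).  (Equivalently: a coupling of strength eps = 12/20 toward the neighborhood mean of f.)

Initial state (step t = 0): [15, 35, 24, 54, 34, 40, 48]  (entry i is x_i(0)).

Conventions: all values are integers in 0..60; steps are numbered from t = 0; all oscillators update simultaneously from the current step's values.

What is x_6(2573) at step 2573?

Simulating step by step:
t=0: [15, 35, 24, 54, 34, 40, 48]
t=1: [25, 25, 34, 24, 24, 30, 37]
t=2: [37, 37, 27, 37, 37, 24, 30]
t=3: [27, 27, 36, 27, 27, 33, 20]
t=4: [45, 45, 35, 45, 45, 32, 38]
t=5: [39, 39, 30, 39, 39, 27, 32]
t=6: [27, 27, 19, 27, 27, 35, 21]
t=7: [47, 47, 39, 47, 47, 36, 41]
t=8: [46, 46, 39, 46, 46, 36, 41]
t=9: [44, 44, 38, 44, 44, 35, 39]
t=10: [39, 39, 33, 39, 39, 30, 34]
t=11: [24, 24, 18, 24, 24, 15, 19]
t=12: [40, 40, 34, 40, 40, 31, 35]
t=13: [27, 27, 21, 27, 27, 18, 22]
t=14: [49, 49, 43, 49, 49, 40, 44]
t=15: [54, 54, 48, 54, 54, 45, 49]
t=16: [26, 26, 39, 26, 26, 36, 40]
t=17: [44, 44, 38, 44, 44, 35, 39]

Answer: x_6(2573) = 22
Key observation: The state at step 9, [44, 44, 38, 44, 44, 35, 39], reappears at step 17: the system is in a cycle of period 8 from step 9 on.  Therefore the state at step 2573 equals the state at step 9 + ((2573 - 9) mod 8) = 13, which is [27, 27, 21, 27, 27, 18, 22].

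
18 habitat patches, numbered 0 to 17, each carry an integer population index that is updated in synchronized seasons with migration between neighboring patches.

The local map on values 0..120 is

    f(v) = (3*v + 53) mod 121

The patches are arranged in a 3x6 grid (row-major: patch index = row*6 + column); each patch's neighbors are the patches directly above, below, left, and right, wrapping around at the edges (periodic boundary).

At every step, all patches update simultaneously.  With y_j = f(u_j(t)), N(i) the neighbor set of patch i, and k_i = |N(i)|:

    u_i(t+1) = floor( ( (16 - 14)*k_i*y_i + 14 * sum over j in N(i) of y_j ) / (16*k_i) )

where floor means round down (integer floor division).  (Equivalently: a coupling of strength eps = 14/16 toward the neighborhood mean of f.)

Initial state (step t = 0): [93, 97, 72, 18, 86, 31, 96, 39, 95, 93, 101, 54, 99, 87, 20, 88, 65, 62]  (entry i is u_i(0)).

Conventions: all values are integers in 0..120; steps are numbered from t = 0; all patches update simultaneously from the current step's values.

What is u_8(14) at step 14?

Answer: u_8(14) = 62

Derivation:
t=0: [93, 97, 72, 18, 86, 31, 96, 39, 95, 93, 101, 54, 99, 87, 20, 88, 65, 62]
t=1: [84, 64, 94, 70, 63, 84, 86, 86, 73, 97, 70, 89, 96, 90, 73, 78, 83, 65]
t=2: [59, 67, 30, 55, 36, 40, 76, 48, 68, 38, 55, 44, 60, 54, 58, 52, 23, 66]
t=3: [60, 67, 53, 55, 59, 55, 83, 44, 56, 70, 45, 51, 68, 78, 61, 65, 51, 51]
t=4: [54, 69, 82, 61, 89, 97, 67, 55, 76, 61, 74, 78, 67, 50, 67, 70, 69, 72]
t=5: [43, 74, 47, 73, 68, 66, 55, 45, 66, 59, 60, 43, 48, 40, 45, 59, 37, 42]
t=6: [54, 59, 39, 70, 44, 43, 70, 50, 70, 70, 63, 68, 68, 59, 61, 68, 69, 48]
t=7: [56, 86, 64, 35, 29, 62, 47, 67, 61, 15, 25, 36, 67, 83, 56, 40, 36, 33]
t=8: [72, 46, 70, 42, 46, 56, 45, 70, 60, 58, 43, 55, 59, 49, 62, 66, 28, 49]
t=9: [79, 41, 80, 52, 60, 72, 63, 74, 72, 65, 70, 79, 68, 79, 63, 66, 49, 80]
t=10: [27, 46, 43, 49, 61, 60, 31, 32, 23, 32, 56, 27, 34, 28, 29, 38, 52, 43]
t=11: [54, 34, 44, 64, 97, 58, 22, 28, 29, 52, 65, 66, 29, 35, 29, 52, 81, 61]
t=12: [72, 50, 24, 75, 49, 83, 45, 47, 43, 36, 56, 76, 82, 23, 47, 46, 74, 55]
t=13: [61, 33, 55, 46, 59, 60, 51, 55, 49, 63, 54, 75, 49, 62, 38, 48, 79, 53]
t=14: [81, 97, 61, 70, 84, 90, 82, 80, 62, 69, 53, 88, 99, 70, 86, 45, 86, 71]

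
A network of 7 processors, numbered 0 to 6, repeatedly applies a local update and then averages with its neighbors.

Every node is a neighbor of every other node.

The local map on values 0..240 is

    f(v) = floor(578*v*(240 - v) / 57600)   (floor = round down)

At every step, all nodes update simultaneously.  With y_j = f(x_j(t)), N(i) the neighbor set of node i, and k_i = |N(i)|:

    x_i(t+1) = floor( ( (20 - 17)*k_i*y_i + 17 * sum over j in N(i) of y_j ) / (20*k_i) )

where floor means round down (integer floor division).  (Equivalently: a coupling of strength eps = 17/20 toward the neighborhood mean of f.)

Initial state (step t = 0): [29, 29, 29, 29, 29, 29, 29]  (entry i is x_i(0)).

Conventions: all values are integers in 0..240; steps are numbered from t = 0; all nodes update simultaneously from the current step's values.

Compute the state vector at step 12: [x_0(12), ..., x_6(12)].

Simulating step by step:
t=0: [29, 29, 29, 29, 29, 29, 29]
t=1: [61, 61, 61, 61, 61, 61, 61]
t=2: [109, 109, 109, 109, 109, 109, 109]
t=3: [143, 143, 143, 143, 143, 143, 143]
t=4: [139, 139, 139, 139, 139, 139, 139]
t=5: [140, 140, 140, 140, 140, 140, 140]
t=6: [140, 140, 140, 140, 140, 140, 140]
t=7: [140, 140, 140, 140, 140, 140, 140]
t=8: [140, 140, 140, 140, 140, 140, 140]
t=9: [140, 140, 140, 140, 140, 140, 140]
t=10: [140, 140, 140, 140, 140, 140, 140]
t=11: [140, 140, 140, 140, 140, 140, 140]
t=12: [140, 140, 140, 140, 140, 140, 140]

Answer: [140, 140, 140, 140, 140, 140, 140]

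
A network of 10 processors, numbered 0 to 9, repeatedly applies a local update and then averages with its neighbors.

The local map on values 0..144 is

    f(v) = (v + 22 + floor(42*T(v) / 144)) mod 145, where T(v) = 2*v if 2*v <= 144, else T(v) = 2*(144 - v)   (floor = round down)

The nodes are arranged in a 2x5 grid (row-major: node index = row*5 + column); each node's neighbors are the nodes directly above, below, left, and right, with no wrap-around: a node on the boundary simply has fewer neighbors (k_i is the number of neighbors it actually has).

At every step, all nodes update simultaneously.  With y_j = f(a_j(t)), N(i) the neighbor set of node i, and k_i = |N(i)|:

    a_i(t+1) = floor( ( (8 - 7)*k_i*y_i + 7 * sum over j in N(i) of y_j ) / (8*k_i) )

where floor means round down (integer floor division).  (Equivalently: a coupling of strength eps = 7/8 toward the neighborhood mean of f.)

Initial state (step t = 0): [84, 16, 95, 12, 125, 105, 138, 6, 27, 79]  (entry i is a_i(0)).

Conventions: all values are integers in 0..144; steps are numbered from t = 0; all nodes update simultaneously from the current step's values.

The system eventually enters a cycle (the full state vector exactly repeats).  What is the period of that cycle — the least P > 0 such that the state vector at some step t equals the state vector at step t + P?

Answer: 3
Key observation: The state at step 43, [71, 41, 7, 41, 71, 71, 41, 7, 41, 71], reappears at step 46 — and no state repeats earlier — so the cycle the system enters has period 3.

Derivation:
t=0: [84, 16, 95, 12, 125, 105, 138, 6, 27, 79]
t=1: [39, 52, 34, 27, 79, 70, 26, 27, 69, 50]
t=2: [113, 77, 77, 108, 89, 80, 95, 86, 83, 130]
t=3: [122, 59, 100, 123, 27, 20, 121, 98, 64, 125]
t=4: [74, 21, 37, 56, 18, 16, 50, 39, 22, 83]
t=5: [61, 99, 82, 68, 115, 109, 66, 79, 104, 63]
t=6: [18, 112, 95, 60, 110, 107, 58, 96, 113, 20]
t=7: [11, 48, 36, 18, 75, 71, 17, 35, 50, 12]
t=8: [106, 60, 75, 98, 56, 54, 96, 76, 61, 109]
t=9: [98, 56, 91, 106, 16, 16, 105, 91, 56, 100]
t=10: [68, 56, 93, 88, 8, 8, 88, 92, 57, 68]
t=11: [79, 134, 133, 102, 122, 122, 101, 134, 135, 80]
t=12: [29, 47, 12, 13, 63, 63, 12, 12, 48, 29]
t=13: [103, 55, 57, 81, 62, 62, 80, 57, 56, 104]
t=14: [100, 87, 119, 117, 77, 77, 116, 119, 88, 101]
t=15: [122, 23, 48, 85, 22, 22, 85, 48, 24, 122]
t=16: [51, 80, 98, 80, 73, 73, 79, 99, 80, 52]
t=17: [133, 87, 81, 97, 123, 122, 98, 81, 88, 133]
t=18: [68, 63, 99, 85, 8, 8, 85, 99, 63, 69]
t=19: [83, 94, 77, 63, 123, 122, 63, 77, 95, 84]
t=20: [22, 116, 92, 58, 116, 115, 58, 92, 116, 22]
t=21: [14, 92, 95, 61, 75, 74, 61, 95, 92, 14]
t=22: [128, 65, 76, 96, 88, 87, 96, 76, 65, 128]
t=23: [118, 59, 93, 117, 24, 24, 117, 93, 59, 118]
t=24: [77, 61, 96, 94, 15, 15, 94, 96, 61, 77]
t=25: [88, 55, 34, 47, 66, 66, 47, 34, 55, 88]
t=26: [120, 104, 91, 102, 119, 119, 102, 91, 104, 120]
t=27: [7, 46, 61, 46, 7, 7, 46, 61, 46, 7]
t=28: [59, 83, 104, 83, 59, 59, 83, 104, 83, 59]
t=29: [125, 93, 83, 93, 125, 125, 93, 83, 93, 125]
t=30: [70, 104, 142, 104, 70, 70, 104, 142, 104, 70]
t=31: [76, 46, 10, 46, 76, 76, 46, 10, 46, 76]
t=32: [118, 89, 70, 89, 118, 118, 89, 70, 89, 118]
t=33: [68, 101, 138, 101, 68, 68, 101, 138, 101, 68]
t=34: [73, 44, 9, 44, 73, 73, 44, 9, 44, 73]
t=35: [116, 88, 68, 88, 116, 116, 88, 68, 88, 116]
t=36: [67, 99, 136, 99, 67, 67, 99, 136, 99, 67]
t=37: [72, 43, 8, 43, 72, 72, 43, 8, 43, 72]
t=38: [115, 87, 66, 87, 115, 115, 87, 66, 87, 115]
t=39: [66, 98, 135, 98, 66, 66, 98, 135, 98, 66]
t=40: [71, 42, 7, 42, 71, 71, 42, 7, 42, 71]
t=41: [113, 85, 65, 85, 113, 113, 85, 65, 85, 113]
t=42: [66, 97, 133, 97, 66, 66, 97, 133, 97, 66]
t=43: [71, 41, 7, 41, 71, 71, 41, 7, 41, 71]
t=44: [113, 84, 63, 84, 113, 113, 84, 63, 84, 113]
t=45: [66, 96, 132, 96, 66, 66, 96, 132, 96, 66]
t=46: [71, 41, 7, 41, 71, 71, 41, 7, 41, 71]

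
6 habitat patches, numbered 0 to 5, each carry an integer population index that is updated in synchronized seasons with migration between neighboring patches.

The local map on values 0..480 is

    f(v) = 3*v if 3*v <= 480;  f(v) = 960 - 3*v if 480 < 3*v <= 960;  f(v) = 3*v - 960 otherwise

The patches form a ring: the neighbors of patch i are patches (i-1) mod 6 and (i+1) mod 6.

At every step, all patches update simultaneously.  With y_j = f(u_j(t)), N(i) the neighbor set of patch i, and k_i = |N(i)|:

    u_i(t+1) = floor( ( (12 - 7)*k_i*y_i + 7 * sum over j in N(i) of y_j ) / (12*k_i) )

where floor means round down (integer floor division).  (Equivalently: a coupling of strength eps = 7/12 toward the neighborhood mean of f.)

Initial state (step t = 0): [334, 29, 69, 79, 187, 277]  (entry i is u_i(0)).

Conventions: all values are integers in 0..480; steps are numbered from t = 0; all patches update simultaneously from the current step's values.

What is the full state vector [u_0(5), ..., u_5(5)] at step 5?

Answer: [332, 377, 280, 151, 112, 188]

Derivation:
t=0: [334, 29, 69, 79, 187, 277]
t=1: [80, 108, 180, 275, 273, 182]
t=2: [315, 327, 308, 219, 218, 283]
t=3: [44, 23, 109, 226, 248, 139]
t=4: [196, 162, 238, 275, 293, 275]
t=5: [332, 377, 280, 151, 112, 188]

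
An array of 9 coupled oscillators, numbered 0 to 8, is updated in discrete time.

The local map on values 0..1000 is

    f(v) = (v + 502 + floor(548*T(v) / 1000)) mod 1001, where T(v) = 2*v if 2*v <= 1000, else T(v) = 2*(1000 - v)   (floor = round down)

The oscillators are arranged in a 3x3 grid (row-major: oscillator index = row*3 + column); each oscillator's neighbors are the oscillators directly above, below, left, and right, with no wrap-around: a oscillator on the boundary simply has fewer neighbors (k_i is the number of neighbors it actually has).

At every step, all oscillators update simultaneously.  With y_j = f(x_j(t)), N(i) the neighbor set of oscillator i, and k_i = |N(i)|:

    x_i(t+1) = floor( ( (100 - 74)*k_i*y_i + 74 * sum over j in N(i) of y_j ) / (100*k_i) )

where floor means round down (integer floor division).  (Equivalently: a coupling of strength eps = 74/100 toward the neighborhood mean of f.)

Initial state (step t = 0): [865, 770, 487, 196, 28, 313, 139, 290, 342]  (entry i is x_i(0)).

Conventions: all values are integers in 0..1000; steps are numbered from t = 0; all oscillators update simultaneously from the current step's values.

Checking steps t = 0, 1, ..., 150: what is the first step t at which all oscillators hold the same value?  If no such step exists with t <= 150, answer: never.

Answer: 23
Key observation: Synchronization is absorbing here: once all oscillators are equal they stay equal, and step 23 is the first all-equal step.

Derivation:
t=0: [865, 770, 487, 196, 28, 313, 139, 290, 342]  (not all equal)
t=1: [664, 529, 387, 697, 460, 360, 583, 415, 154]  (not all equal)
t=2: [536, 465, 377, 517, 435, 461, 473, 547, 445]  (not all equal)
t=3: [519, 431, 424, 499, 483, 401, 531, 471, 486]  (not all equal)
t=4: [493, 462, 376, 538, 462, 439, 524, 516, 441]  (not all equal)
t=5: [514, 440, 404, 523, 488, 401, 546, 497, 468]  (not all equal)
t=6: [500, 459, 372, 540, 478, 421, 544, 522, 451]  (not all equal)
t=7: [515, 448, 385, 535, 488, 402, 545, 509, 459]  (not all equal)
t=8: [506, 454, 369, 539, 483, 408, 545, 519, 450]  (not all equal)
t=9: [511, 446, 370, 537, 484, 396, 545, 512, 449]  (not all equal)
t=10: [504, 443, 355, 537, 477, 390, 545, 512, 439]  (not all equal)
t=11: [502, 430, 340, 534, 470, 370, 545, 503, 429]  (not all equal)
t=12: [492, 412, 306, 530, 453, 342, 545, 495, 408]  (not all equal)
t=13: [475, 371, 251, 518, 425, 290, 542, 472, 371]  (not all equal)
t=14: [434, 297, 149, 495, 364, 199, 525, 426, 293]  (not all equal)
t=15: [351, 398, 597, 440, 433, 532, 486, 330, 515]  (not all equal)
t=16: [341, 378, 465, 396, 382, 510, 362, 413, 414]  (not all equal)
t=17: [286, 320, 434, 277, 362, 424, 325, 324, 433]  (not all equal)
t=18: [119, 234, 313, 154, 219, 366, 143, 256, 316]  (not all equal)
t=19: [867, 718, 507, 834, 642, 385, 526, 484, 155]  (not all equal)
t=20: [519, 530, 451, 527, 484, 550, 523, 604, 518]  (not all equal)
t=21: [546, 513, 519, 538, 536, 513, 543, 536, 542]  (not all equal)
t=22: [545, 545, 547, 544, 545, 545, 544, 544, 545]  (not all equal)
t=23: [544, 544, 544, 544, 544, 544, 544, 544, 544]  (all equal)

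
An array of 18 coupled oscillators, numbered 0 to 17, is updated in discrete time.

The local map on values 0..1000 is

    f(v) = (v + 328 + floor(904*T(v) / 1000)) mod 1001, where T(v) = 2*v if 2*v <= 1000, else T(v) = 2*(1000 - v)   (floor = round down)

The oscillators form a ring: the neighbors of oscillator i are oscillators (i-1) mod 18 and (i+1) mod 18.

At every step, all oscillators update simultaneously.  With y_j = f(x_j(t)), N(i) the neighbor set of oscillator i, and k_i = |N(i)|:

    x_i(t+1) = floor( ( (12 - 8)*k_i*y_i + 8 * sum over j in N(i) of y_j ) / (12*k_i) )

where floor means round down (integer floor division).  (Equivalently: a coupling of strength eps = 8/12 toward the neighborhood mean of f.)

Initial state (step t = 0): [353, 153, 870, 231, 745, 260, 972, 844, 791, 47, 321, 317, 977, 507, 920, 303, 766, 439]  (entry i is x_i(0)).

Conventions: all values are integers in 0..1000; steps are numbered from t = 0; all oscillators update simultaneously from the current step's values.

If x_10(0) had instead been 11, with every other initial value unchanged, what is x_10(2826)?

Simulating step by step:
t=0: [353, 153, 870, 231, 745, 260, 972, 844, 791, 47, 11, 317, 977, 507, 920, 303, 766, 439]
t=1: [544, 502, 721, 647, 522, 313, 286, 432, 469, 437, 344, 306, 429, 487, 431, 361, 417, 464]
t=2: [684, 658, 631, 625, 510, 349, 291, 437, 579, 496, 344, 336, 470, 587, 523, 458, 488, 607]
t=3: [609, 603, 619, 659, 552, 390, 334, 455, 646, 559, 427, 402, 525, 672, 661, 674, 651, 641]
t=4: [635, 641, 627, 641, 570, 458, 430, 493, 633, 607, 554, 563, 585, 634, 594, 599, 605, 622]
t=5: [623, 622, 620, 639, 634, 607, 619, 622, 659, 651, 670, 676, 654, 646, 642, 650, 643, 633]
t=6: [628, 632, 628, 624, 628, 633, 636, 622, 614, 601, 596, 595, 602, 611, 612, 613, 615, 623]
t=7: [627, 626, 627, 628, 626, 623, 625, 630, 639, 646, 652, 651, 647, 643, 640, 639, 636, 632]
t=8: [627, 628, 628, 628, 629, 630, 628, 624, 618, 613, 609, 609, 611, 614, 616, 618, 621, 624]
t=9: [628, 627, 627, 626, 626, 626, 627, 630, 634, 638, 641, 641, 640, 638, 636, 635, 632, 630]
t=10: [626, 627, 628, 628, 629, 628, 627, 625, 622, 619, 617, 617, 617, 619, 620, 622, 623, 625]
t=11: [629, 628, 627, 626, 626, 627, 628, 630, 632, 634, 635, 636, 635, 634, 633, 632, 631, 630]
t=12: [626, 627, 628, 628, 628, 628, 626, 625, 623, 622, 621, 621, 621, 622, 623, 624, 624, 625]
t=13: [629, 628, 627, 627, 627, 627, 628, 630, 631, 632, 632, 633, 632, 632, 631, 630, 630, 629]
t=14: [626, 627, 627, 628, 628, 627, 626, 625, 624, 624, 623, 623, 623, 624, 624, 625, 625, 625]
t=15: [629, 628, 627, 627, 627, 628, 629, 629, 630, 630, 630, 631, 630, 630, 630, 630, 630, 629]
t=16: [626, 627, 627, 628, 627, 627, 626, 625, 625, 625, 625, 625, 625, 625, 625, 625, 625, 625]
t=17: [629, 628, 627, 627, 627, 628, 629, 629, 630, 630, 630, 630, 630, 630, 630, 630, 630, 629]
t=18: [626, 627, 627, 628, 627, 627, 626, 625, 625, 625, 625, 625, 625, 625, 625, 625, 625, 625]

Answer: x_10(2826) = 625
Key observation: The state at step 16, [626, 627, 627, 628, 627, 627, 626, 625, 625, 625, 625, 625, 625, 625, 625, 625, 625, 625], reappears at step 18: the system is in a cycle of period 2 from step 16 on.  Therefore the state at step 2826 equals the state at step 16 + ((2826 - 16) mod 2) = 16, which is [626, 627, 627, 628, 627, 627, 626, 625, 625, 625, 625, 625, 625, 625, 625, 625, 625, 625].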